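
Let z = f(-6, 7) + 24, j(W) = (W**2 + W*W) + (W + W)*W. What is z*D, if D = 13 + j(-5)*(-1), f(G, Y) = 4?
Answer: -2436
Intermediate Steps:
j(W) = 4*W**2 (j(W) = (W**2 + W**2) + (2*W)*W = 2*W**2 + 2*W**2 = 4*W**2)
D = -87 (D = 13 + (4*(-5)**2)*(-1) = 13 + (4*25)*(-1) = 13 + 100*(-1) = 13 - 100 = -87)
z = 28 (z = 4 + 24 = 28)
z*D = 28*(-87) = -2436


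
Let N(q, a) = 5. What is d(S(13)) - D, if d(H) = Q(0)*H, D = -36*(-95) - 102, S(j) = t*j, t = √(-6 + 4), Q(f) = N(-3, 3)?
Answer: -3318 + 65*I*√2 ≈ -3318.0 + 91.924*I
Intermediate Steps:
Q(f) = 5
t = I*√2 (t = √(-2) = I*√2 ≈ 1.4142*I)
S(j) = I*j*√2 (S(j) = (I*√2)*j = I*j*√2)
D = 3318 (D = 3420 - 102 = 3318)
d(H) = 5*H
d(S(13)) - D = 5*(I*13*√2) - 1*3318 = 5*(13*I*√2) - 3318 = 65*I*√2 - 3318 = -3318 + 65*I*√2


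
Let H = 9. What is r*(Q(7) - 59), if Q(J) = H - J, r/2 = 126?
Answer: -14364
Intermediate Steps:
r = 252 (r = 2*126 = 252)
Q(J) = 9 - J
r*(Q(7) - 59) = 252*((9 - 1*7) - 59) = 252*((9 - 7) - 59) = 252*(2 - 59) = 252*(-57) = -14364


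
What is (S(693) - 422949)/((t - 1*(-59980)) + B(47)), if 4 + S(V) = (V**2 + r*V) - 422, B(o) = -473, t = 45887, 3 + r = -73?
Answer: 2103/52697 ≈ 0.039907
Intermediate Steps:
r = -76 (r = -3 - 73 = -76)
S(V) = -426 + V**2 - 76*V (S(V) = -4 + ((V**2 - 76*V) - 422) = -4 + (-422 + V**2 - 76*V) = -426 + V**2 - 76*V)
(S(693) - 422949)/((t - 1*(-59980)) + B(47)) = ((-426 + 693**2 - 76*693) - 422949)/((45887 - 1*(-59980)) - 473) = ((-426 + 480249 - 52668) - 422949)/((45887 + 59980) - 473) = (427155 - 422949)/(105867 - 473) = 4206/105394 = 4206*(1/105394) = 2103/52697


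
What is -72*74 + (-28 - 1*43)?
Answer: -5399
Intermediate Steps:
-72*74 + (-28 - 1*43) = -5328 + (-28 - 43) = -5328 - 71 = -5399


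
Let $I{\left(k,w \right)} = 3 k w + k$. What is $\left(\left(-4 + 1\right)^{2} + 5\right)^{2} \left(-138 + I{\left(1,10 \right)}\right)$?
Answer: $-20972$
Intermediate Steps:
$I{\left(k,w \right)} = k + 3 k w$ ($I{\left(k,w \right)} = 3 k w + k = k + 3 k w$)
$\left(\left(-4 + 1\right)^{2} + 5\right)^{2} \left(-138 + I{\left(1,10 \right)}\right) = \left(\left(-4 + 1\right)^{2} + 5\right)^{2} \left(-138 + 1 \left(1 + 3 \cdot 10\right)\right) = \left(\left(-3\right)^{2} + 5\right)^{2} \left(-138 + 1 \left(1 + 30\right)\right) = \left(9 + 5\right)^{2} \left(-138 + 1 \cdot 31\right) = 14^{2} \left(-138 + 31\right) = 196 \left(-107\right) = -20972$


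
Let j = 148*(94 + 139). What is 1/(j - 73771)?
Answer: -1/39287 ≈ -2.5454e-5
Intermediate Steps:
j = 34484 (j = 148*233 = 34484)
1/(j - 73771) = 1/(34484 - 73771) = 1/(-39287) = -1/39287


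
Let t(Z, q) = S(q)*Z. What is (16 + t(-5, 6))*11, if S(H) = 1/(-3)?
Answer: 583/3 ≈ 194.33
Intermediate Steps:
S(H) = -⅓
t(Z, q) = -Z/3
(16 + t(-5, 6))*11 = (16 - ⅓*(-5))*11 = (16 + 5/3)*11 = (53/3)*11 = 583/3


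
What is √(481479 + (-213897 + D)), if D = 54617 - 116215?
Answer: 4*√12874 ≈ 453.85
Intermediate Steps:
D = -61598
√(481479 + (-213897 + D)) = √(481479 + (-213897 - 61598)) = √(481479 - 275495) = √205984 = 4*√12874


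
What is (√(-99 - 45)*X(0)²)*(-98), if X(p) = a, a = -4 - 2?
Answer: -42336*I ≈ -42336.0*I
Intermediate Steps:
a = -6
X(p) = -6
(√(-99 - 45)*X(0)²)*(-98) = (√(-99 - 45)*(-6)²)*(-98) = (√(-144)*36)*(-98) = ((12*I)*36)*(-98) = (432*I)*(-98) = -42336*I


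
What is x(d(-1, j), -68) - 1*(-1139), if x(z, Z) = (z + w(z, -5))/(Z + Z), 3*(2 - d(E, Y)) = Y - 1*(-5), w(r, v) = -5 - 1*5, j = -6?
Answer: 464735/408 ≈ 1139.1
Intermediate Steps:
w(r, v) = -10 (w(r, v) = -5 - 5 = -10)
d(E, Y) = ⅓ - Y/3 (d(E, Y) = 2 - (Y - 1*(-5))/3 = 2 - (Y + 5)/3 = 2 - (5 + Y)/3 = 2 + (-5/3 - Y/3) = ⅓ - Y/3)
x(z, Z) = (-10 + z)/(2*Z) (x(z, Z) = (z - 10)/(Z + Z) = (-10 + z)/((2*Z)) = (-10 + z)*(1/(2*Z)) = (-10 + z)/(2*Z))
x(d(-1, j), -68) - 1*(-1139) = (½)*(-10 + (⅓ - ⅓*(-6)))/(-68) - 1*(-1139) = (½)*(-1/68)*(-10 + (⅓ + 2)) + 1139 = (½)*(-1/68)*(-10 + 7/3) + 1139 = (½)*(-1/68)*(-23/3) + 1139 = 23/408 + 1139 = 464735/408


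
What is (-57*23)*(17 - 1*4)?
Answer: -17043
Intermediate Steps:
(-57*23)*(17 - 1*4) = -1311*(17 - 4) = -1311*13 = -17043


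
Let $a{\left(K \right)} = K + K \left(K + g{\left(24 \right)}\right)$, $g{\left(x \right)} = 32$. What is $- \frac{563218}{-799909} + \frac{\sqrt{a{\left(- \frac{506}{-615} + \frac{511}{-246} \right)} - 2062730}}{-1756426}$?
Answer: $\frac{563218}{799909} - \frac{i \sqrt{3120764466521}}{2160403980} \approx 0.7041 - 0.0008177 i$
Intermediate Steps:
$a{\left(K \right)} = K + K \left(32 + K\right)$ ($a{\left(K \right)} = K + K \left(K + 32\right) = K + K \left(32 + K\right)$)
$- \frac{563218}{-799909} + \frac{\sqrt{a{\left(- \frac{506}{-615} + \frac{511}{-246} \right)} - 2062730}}{-1756426} = - \frac{563218}{-799909} + \frac{\sqrt{\left(- \frac{506}{-615} + \frac{511}{-246}\right) \left(33 + \left(- \frac{506}{-615} + \frac{511}{-246}\right)\right) - 2062730}}{-1756426} = \left(-563218\right) \left(- \frac{1}{799909}\right) + \sqrt{\left(\left(-506\right) \left(- \frac{1}{615}\right) + 511 \left(- \frac{1}{246}\right)\right) \left(33 + \left(\left(-506\right) \left(- \frac{1}{615}\right) + 511 \left(- \frac{1}{246}\right)\right)\right) - 2062730} \left(- \frac{1}{1756426}\right) = \frac{563218}{799909} + \sqrt{\left(\frac{506}{615} - \frac{511}{246}\right) \left(33 + \left(\frac{506}{615} - \frac{511}{246}\right)\right) - 2062730} \left(- \frac{1}{1756426}\right) = \frac{563218}{799909} + \sqrt{- \frac{1543 \left(33 - \frac{1543}{1230}\right)}{1230} - 2062730} \left(- \frac{1}{1756426}\right) = \frac{563218}{799909} + \sqrt{\left(- \frac{1543}{1230}\right) \frac{39047}{1230} - 2062730} \left(- \frac{1}{1756426}\right) = \frac{563218}{799909} + \sqrt{- \frac{60249521}{1512900} - 2062730} \left(- \frac{1}{1756426}\right) = \frac{563218}{799909} + \sqrt{- \frac{3120764466521}{1512900}} \left(- \frac{1}{1756426}\right) = \frac{563218}{799909} + \frac{i \sqrt{3120764466521}}{1230} \left(- \frac{1}{1756426}\right) = \frac{563218}{799909} - \frac{i \sqrt{3120764466521}}{2160403980}$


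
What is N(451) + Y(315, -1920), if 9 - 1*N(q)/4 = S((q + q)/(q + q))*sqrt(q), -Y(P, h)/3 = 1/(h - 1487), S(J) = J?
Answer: 122655/3407 - 4*sqrt(451) ≈ -48.946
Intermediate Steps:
Y(P, h) = -3/(-1487 + h) (Y(P, h) = -3/(h - 1487) = -3/(-1487 + h))
N(q) = 36 - 4*sqrt(q) (N(q) = 36 - 4*(q + q)/(q + q)*sqrt(q) = 36 - 4*(2*q)/((2*q))*sqrt(q) = 36 - 4*(2*q)*(1/(2*q))*sqrt(q) = 36 - 4*sqrt(q))
N(451) + Y(315, -1920) = (36 - 4*sqrt(451)) - 3/(-1487 - 1920) = (36 - 4*sqrt(451)) - 3/(-3407) = (36 - 4*sqrt(451)) - 3*(-1/3407) = (36 - 4*sqrt(451)) + 3/3407 = 122655/3407 - 4*sqrt(451)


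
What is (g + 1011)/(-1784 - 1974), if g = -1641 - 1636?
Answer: 1133/1879 ≈ 0.60298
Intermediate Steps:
g = -3277
(g + 1011)/(-1784 - 1974) = (-3277 + 1011)/(-1784 - 1974) = -2266/(-3758) = -2266*(-1/3758) = 1133/1879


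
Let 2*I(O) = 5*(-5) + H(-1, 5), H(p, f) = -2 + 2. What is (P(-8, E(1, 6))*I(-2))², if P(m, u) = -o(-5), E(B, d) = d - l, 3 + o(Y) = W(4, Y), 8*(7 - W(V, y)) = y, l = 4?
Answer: 855625/256 ≈ 3342.3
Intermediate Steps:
W(V, y) = 7 - y/8
H(p, f) = 0
o(Y) = 4 - Y/8 (o(Y) = -3 + (7 - Y/8) = 4 - Y/8)
E(B, d) = -4 + d (E(B, d) = d - 1*4 = d - 4 = -4 + d)
I(O) = -25/2 (I(O) = (5*(-5) + 0)/2 = (-25 + 0)/2 = (½)*(-25) = -25/2)
P(m, u) = -37/8 (P(m, u) = -(4 - ⅛*(-5)) = -(4 + 5/8) = -1*37/8 = -37/8)
(P(-8, E(1, 6))*I(-2))² = (-37/8*(-25/2))² = (925/16)² = 855625/256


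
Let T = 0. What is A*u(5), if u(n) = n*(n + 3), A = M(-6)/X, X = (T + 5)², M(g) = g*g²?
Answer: -1728/5 ≈ -345.60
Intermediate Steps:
M(g) = g³
X = 25 (X = (0 + 5)² = 5² = 25)
A = -216/25 (A = (-6)³/25 = -216*1/25 = -216/25 ≈ -8.6400)
u(n) = n*(3 + n)
A*u(5) = -216*(3 + 5)/5 = -216*8/5 = -216/25*40 = -1728/5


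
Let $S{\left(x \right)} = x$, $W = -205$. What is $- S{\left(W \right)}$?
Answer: $205$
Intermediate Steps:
$- S{\left(W \right)} = \left(-1\right) \left(-205\right) = 205$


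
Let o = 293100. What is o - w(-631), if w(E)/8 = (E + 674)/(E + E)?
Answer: 184946272/631 ≈ 2.9310e+5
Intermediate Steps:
w(E) = 4*(674 + E)/E (w(E) = 8*((E + 674)/(E + E)) = 8*((674 + E)/((2*E))) = 8*((674 + E)*(1/(2*E))) = 8*((674 + E)/(2*E)) = 4*(674 + E)/E)
o - w(-631) = 293100 - (4 + 2696/(-631)) = 293100 - (4 + 2696*(-1/631)) = 293100 - (4 - 2696/631) = 293100 - 1*(-172/631) = 293100 + 172/631 = 184946272/631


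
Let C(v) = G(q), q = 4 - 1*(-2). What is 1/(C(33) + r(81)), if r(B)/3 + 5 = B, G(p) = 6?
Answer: 1/234 ≈ 0.0042735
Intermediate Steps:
q = 6 (q = 4 + 2 = 6)
C(v) = 6
r(B) = -15 + 3*B
1/(C(33) + r(81)) = 1/(6 + (-15 + 3*81)) = 1/(6 + (-15 + 243)) = 1/(6 + 228) = 1/234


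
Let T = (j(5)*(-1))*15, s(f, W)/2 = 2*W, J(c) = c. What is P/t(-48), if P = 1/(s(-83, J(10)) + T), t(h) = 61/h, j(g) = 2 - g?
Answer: -48/5185 ≈ -0.0092575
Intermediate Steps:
s(f, W) = 4*W (s(f, W) = 2*(2*W) = 4*W)
T = 45 (T = ((2 - 1*5)*(-1))*15 = ((2 - 5)*(-1))*15 = -3*(-1)*15 = 3*15 = 45)
P = 1/85 (P = 1/(4*10 + 45) = 1/(40 + 45) = 1/85 ≈ 0.011765)
P/t(-48) = 1/(85*((61/(-48)))) = 1/(85*((61*(-1/48)))) = 1/(85*(-61/48)) = (1/85)*(-48/61) = -48/5185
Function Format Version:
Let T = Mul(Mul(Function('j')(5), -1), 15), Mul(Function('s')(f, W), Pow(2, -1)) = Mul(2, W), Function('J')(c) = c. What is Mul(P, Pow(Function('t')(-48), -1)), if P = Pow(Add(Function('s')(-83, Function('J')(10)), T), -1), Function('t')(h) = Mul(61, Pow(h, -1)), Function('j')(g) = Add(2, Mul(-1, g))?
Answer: Rational(-48, 5185) ≈ -0.0092575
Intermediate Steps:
Function('s')(f, W) = Mul(4, W) (Function('s')(f, W) = Mul(2, Mul(2, W)) = Mul(4, W))
T = 45 (T = Mul(Mul(Add(2, Mul(-1, 5)), -1), 15) = Mul(Mul(Add(2, -5), -1), 15) = Mul(Mul(-3, -1), 15) = Mul(3, 15) = 45)
P = Rational(1, 85) (P = Pow(Add(Mul(4, 10), 45), -1) = Pow(Add(40, 45), -1) = Pow(85, -1) = Rational(1, 85) ≈ 0.011765)
Mul(P, Pow(Function('t')(-48), -1)) = Mul(Rational(1, 85), Pow(Mul(61, Pow(-48, -1)), -1)) = Mul(Rational(1, 85), Pow(Mul(61, Rational(-1, 48)), -1)) = Mul(Rational(1, 85), Pow(Rational(-61, 48), -1)) = Mul(Rational(1, 85), Rational(-48, 61)) = Rational(-48, 5185)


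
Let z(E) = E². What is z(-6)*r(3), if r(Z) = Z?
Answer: 108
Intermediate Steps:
z(-6)*r(3) = (-6)²*3 = 36*3 = 108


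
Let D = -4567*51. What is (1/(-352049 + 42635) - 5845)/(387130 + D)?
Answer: -1808524831/47715661182 ≈ -0.037902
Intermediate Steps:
D = -232917
(1/(-352049 + 42635) - 5845)/(387130 + D) = (1/(-352049 + 42635) - 5845)/(387130 - 232917) = (1/(-309414) - 5845)/154213 = (-1/309414 - 5845)*(1/154213) = -1808524831/309414*1/154213 = -1808524831/47715661182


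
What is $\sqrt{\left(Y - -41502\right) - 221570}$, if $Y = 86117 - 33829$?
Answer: $2 i \sqrt{31945} \approx 357.46 i$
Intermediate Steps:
$Y = 52288$
$\sqrt{\left(Y - -41502\right) - 221570} = \sqrt{\left(52288 - -41502\right) - 221570} = \sqrt{\left(52288 + 41502\right) - 221570} = \sqrt{93790 - 221570} = \sqrt{-127780} = 2 i \sqrt{31945}$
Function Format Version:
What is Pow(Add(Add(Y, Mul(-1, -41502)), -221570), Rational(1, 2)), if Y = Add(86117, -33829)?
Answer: Mul(2, I, Pow(31945, Rational(1, 2))) ≈ Mul(357.46, I)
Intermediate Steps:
Y = 52288
Pow(Add(Add(Y, Mul(-1, -41502)), -221570), Rational(1, 2)) = Pow(Add(Add(52288, Mul(-1, -41502)), -221570), Rational(1, 2)) = Pow(Add(Add(52288, 41502), -221570), Rational(1, 2)) = Pow(Add(93790, -221570), Rational(1, 2)) = Pow(-127780, Rational(1, 2)) = Mul(2, I, Pow(31945, Rational(1, 2)))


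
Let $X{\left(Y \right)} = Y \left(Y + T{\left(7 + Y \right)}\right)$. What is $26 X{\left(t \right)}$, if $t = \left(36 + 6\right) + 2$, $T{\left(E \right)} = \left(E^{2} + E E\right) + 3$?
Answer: $6004856$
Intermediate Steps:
$T{\left(E \right)} = 3 + 2 E^{2}$ ($T{\left(E \right)} = \left(E^{2} + E^{2}\right) + 3 = 2 E^{2} + 3 = 3 + 2 E^{2}$)
$t = 44$ ($t = 42 + 2 = 44$)
$X{\left(Y \right)} = Y \left(3 + Y + 2 \left(7 + Y\right)^{2}\right)$ ($X{\left(Y \right)} = Y \left(Y + \left(3 + 2 \left(7 + Y\right)^{2}\right)\right) = Y \left(3 + Y + 2 \left(7 + Y\right)^{2}\right)$)
$26 X{\left(t \right)} = 26 \cdot 44 \left(3 + 44 + 2 \left(7 + 44\right)^{2}\right) = 26 \cdot 44 \left(3 + 44 + 2 \cdot 51^{2}\right) = 26 \cdot 44 \left(3 + 44 + 2 \cdot 2601\right) = 26 \cdot 44 \left(3 + 44 + 5202\right) = 26 \cdot 44 \cdot 5249 = 26 \cdot 230956 = 6004856$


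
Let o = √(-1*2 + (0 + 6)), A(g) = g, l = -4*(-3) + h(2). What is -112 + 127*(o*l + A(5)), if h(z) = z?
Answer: 4079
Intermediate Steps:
l = 14 (l = -4*(-3) + 2 = 12 + 2 = 14)
o = 2 (o = √(-2 + 6) = √4 = 2)
-112 + 127*(o*l + A(5)) = -112 + 127*(2*14 + 5) = -112 + 127*(28 + 5) = -112 + 127*33 = -112 + 4191 = 4079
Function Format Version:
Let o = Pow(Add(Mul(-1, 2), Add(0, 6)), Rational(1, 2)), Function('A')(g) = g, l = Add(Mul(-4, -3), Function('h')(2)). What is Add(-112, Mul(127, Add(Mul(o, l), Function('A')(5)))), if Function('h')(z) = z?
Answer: 4079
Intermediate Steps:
l = 14 (l = Add(Mul(-4, -3), 2) = Add(12, 2) = 14)
o = 2 (o = Pow(Add(-2, 6), Rational(1, 2)) = Pow(4, Rational(1, 2)) = 2)
Add(-112, Mul(127, Add(Mul(o, l), Function('A')(5)))) = Add(-112, Mul(127, Add(Mul(2, 14), 5))) = Add(-112, Mul(127, Add(28, 5))) = Add(-112, Mul(127, 33)) = Add(-112, 4191) = 4079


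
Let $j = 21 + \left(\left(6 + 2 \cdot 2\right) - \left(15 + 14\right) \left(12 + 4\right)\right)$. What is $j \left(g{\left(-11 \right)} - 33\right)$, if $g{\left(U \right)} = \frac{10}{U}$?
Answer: $\frac{161509}{11} \approx 14683.0$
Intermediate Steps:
$j = -433$ ($j = 21 + \left(\left(6 + 4\right) - 29 \cdot 16\right) = 21 + \left(10 - 464\right) = 21 - 454 = -433$)
$j \left(g{\left(-11 \right)} - 33\right) = - 433 \left(\frac{10}{-11} - 33\right) = - 433 \left(10 \left(- \frac{1}{11}\right) - 33\right) = - 433 \left(- \frac{10}{11} - 33\right) = \left(-433\right) \left(- \frac{373}{11}\right) = \frac{161509}{11}$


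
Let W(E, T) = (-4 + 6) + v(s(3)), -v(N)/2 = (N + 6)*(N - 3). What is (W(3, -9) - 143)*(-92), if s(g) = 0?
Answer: 9660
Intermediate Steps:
v(N) = -2*(-3 + N)*(6 + N) (v(N) = -2*(N + 6)*(N - 3) = -2*(6 + N)*(-3 + N) = -2*(-3 + N)*(6 + N))
W(E, T) = 38 (W(E, T) = (-4 + 6) + (36 - 6*0 - 2*0²) = 2 + (36 + 0 - 2*0) = 2 + (36 + 0 + 0) = 2 + 36 = 38)
(W(3, -9) - 143)*(-92) = (38 - 143)*(-92) = -105*(-92) = 9660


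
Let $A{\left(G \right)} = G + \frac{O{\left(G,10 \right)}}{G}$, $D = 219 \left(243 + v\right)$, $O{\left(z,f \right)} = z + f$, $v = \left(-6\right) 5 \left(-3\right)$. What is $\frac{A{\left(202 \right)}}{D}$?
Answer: $\frac{6836}{2455209} \approx 0.0027843$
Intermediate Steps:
$v = 90$ ($v = \left(-30\right) \left(-3\right) = 90$)
$O{\left(z,f \right)} = f + z$
$D = 72927$ ($D = 219 \left(243 + 90\right) = 219 \cdot 333 = 72927$)
$A{\left(G \right)} = G + \frac{10 + G}{G}$
$\frac{A{\left(202 \right)}}{D} = \frac{1 + 202 + \frac{10}{202}}{72927} = \left(1 + 202 + 10 \cdot \frac{1}{202}\right) \frac{1}{72927} = \left(1 + 202 + \frac{5}{101}\right) \frac{1}{72927} = \frac{20508}{101} \cdot \frac{1}{72927} = \frac{6836}{2455209}$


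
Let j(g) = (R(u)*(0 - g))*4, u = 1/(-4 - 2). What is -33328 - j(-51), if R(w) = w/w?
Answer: -33532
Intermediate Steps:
u = -⅙ (u = 1/(-6) = -⅙ ≈ -0.16667)
R(w) = 1
j(g) = -4*g (j(g) = (1*(0 - g))*4 = (1*(-g))*4 = -g*4 = -4*g)
-33328 - j(-51) = -33328 - (-4)*(-51) = -33328 - 1*204 = -33328 - 204 = -33532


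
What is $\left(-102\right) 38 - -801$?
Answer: $-3075$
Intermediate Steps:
$\left(-102\right) 38 - -801 = -3876 + 801 = -3075$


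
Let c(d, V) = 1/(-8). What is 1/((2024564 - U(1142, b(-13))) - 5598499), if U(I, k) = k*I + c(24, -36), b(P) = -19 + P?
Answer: -8/28299127 ≈ -2.8269e-7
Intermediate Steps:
c(d, V) = -⅛
U(I, k) = -⅛ + I*k (U(I, k) = k*I - ⅛ = I*k - ⅛ = -⅛ + I*k)
1/((2024564 - U(1142, b(-13))) - 5598499) = 1/((2024564 - (-⅛ + 1142*(-19 - 13))) - 5598499) = 1/((2024564 - (-⅛ + 1142*(-32))) - 5598499) = 1/((2024564 - (-⅛ - 36544)) - 5598499) = 1/((2024564 - 1*(-292353/8)) - 5598499) = 1/((2024564 + 292353/8) - 5598499) = 1/(16488865/8 - 5598499) = 1/(-28299127/8) = -8/28299127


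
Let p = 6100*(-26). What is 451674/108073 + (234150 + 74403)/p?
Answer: 38289248031/17140377800 ≈ 2.2339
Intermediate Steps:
p = -158600
451674/108073 + (234150 + 74403)/p = 451674/108073 + (234150 + 74403)/(-158600) = 451674*(1/108073) + 308553*(-1/158600) = 451674/108073 - 308553/158600 = 38289248031/17140377800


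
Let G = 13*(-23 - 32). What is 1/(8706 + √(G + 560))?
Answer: 8706/75794591 - I*√155/75794591 ≈ 0.00011486 - 1.6426e-7*I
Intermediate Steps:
G = -715 (G = 13*(-55) = -715)
1/(8706 + √(G + 560)) = 1/(8706 + √(-715 + 560)) = 1/(8706 + √(-155)) = 1/(8706 + I*√155)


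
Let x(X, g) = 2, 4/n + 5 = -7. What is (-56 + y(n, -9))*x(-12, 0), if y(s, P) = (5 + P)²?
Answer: -80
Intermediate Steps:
n = -⅓ (n = 4/(-5 - 7) = 4/(-12) = 4*(-1/12) = -⅓ ≈ -0.33333)
(-56 + y(n, -9))*x(-12, 0) = (-56 + (5 - 9)²)*2 = (-56 + (-4)²)*2 = (-56 + 16)*2 = -40*2 = -80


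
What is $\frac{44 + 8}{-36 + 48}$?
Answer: $\frac{13}{3} \approx 4.3333$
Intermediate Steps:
$\frac{44 + 8}{-36 + 48} = \frac{52}{12} = 52 \cdot \frac{1}{12} = \frac{13}{3}$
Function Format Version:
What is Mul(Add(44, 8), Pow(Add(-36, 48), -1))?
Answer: Rational(13, 3) ≈ 4.3333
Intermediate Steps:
Mul(Add(44, 8), Pow(Add(-36, 48), -1)) = Mul(52, Pow(12, -1)) = Mul(52, Rational(1, 12)) = Rational(13, 3)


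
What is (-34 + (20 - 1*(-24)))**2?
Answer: 100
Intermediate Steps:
(-34 + (20 - 1*(-24)))**2 = (-34 + (20 + 24))**2 = (-34 + 44)**2 = 10**2 = 100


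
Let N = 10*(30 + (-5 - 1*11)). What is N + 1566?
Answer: 1706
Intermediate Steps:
N = 140 (N = 10*(30 + (-5 - 11)) = 10*(30 - 16) = 10*14 = 140)
N + 1566 = 140 + 1566 = 1706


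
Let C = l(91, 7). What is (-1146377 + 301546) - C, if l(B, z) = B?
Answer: -844922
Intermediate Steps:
C = 91
(-1146377 + 301546) - C = (-1146377 + 301546) - 1*91 = -844831 - 91 = -844922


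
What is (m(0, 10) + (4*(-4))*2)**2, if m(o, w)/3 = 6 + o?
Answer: 196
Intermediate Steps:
m(o, w) = 18 + 3*o (m(o, w) = 3*(6 + o) = 18 + 3*o)
(m(0, 10) + (4*(-4))*2)**2 = ((18 + 3*0) + (4*(-4))*2)**2 = ((18 + 0) - 16*2)**2 = (18 - 32)**2 = (-14)**2 = 196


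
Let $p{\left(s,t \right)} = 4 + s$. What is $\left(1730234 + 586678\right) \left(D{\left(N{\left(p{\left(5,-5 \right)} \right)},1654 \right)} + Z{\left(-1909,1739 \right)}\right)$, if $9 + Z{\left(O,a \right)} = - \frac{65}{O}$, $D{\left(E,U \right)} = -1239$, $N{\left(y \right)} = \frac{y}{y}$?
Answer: $- \frac{5519734690704}{1909} \approx -2.8914 \cdot 10^{9}$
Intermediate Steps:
$N{\left(y \right)} = 1$
$Z{\left(O,a \right)} = -9 - \frac{65}{O}$
$\left(1730234 + 586678\right) \left(D{\left(N{\left(p{\left(5,-5 \right)} \right)},1654 \right)} + Z{\left(-1909,1739 \right)}\right) = \left(1730234 + 586678\right) \left(-1239 - \left(9 + \frac{65}{-1909}\right)\right) = 2316912 \left(-1239 - \frac{17116}{1909}\right) = 2316912 \left(- \frac{2382367}{1909}\right) = - \frac{5519734690704}{1909}$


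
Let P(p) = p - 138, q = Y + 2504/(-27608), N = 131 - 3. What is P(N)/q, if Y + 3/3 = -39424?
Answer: 17255/68027994 ≈ 0.00025365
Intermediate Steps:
Y = -39425 (Y = -1 - 39424 = -39425)
N = 128
q = -136055988/3451 (q = -39425 + 2504/(-27608) = -39425 + 2504*(-1/27608) = -39425 - 313/3451 = -136055988/3451 ≈ -39425.)
P(p) = -138 + p
P(N)/q = (-138 + 128)/(-136055988/3451) = -10*(-3451/136055988) = 17255/68027994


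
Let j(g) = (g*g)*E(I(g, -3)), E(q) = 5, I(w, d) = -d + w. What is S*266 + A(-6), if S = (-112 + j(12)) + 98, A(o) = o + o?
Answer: 187784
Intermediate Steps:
I(w, d) = w - d
A(o) = 2*o
j(g) = 5*g² (j(g) = (g*g)*5 = g²*5 = 5*g²)
S = 706 (S = (-112 + 5*12²) + 98 = (-112 + 5*144) + 98 = (-112 + 720) + 98 = 608 + 98 = 706)
S*266 + A(-6) = 706*266 + 2*(-6) = 187796 - 12 = 187784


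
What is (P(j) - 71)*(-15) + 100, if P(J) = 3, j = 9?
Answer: 1120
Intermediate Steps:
(P(j) - 71)*(-15) + 100 = (3 - 71)*(-15) + 100 = -68*(-15) + 100 = 1020 + 100 = 1120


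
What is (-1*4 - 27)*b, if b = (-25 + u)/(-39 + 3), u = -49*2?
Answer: -1271/12 ≈ -105.92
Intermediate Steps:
u = -98
b = 41/12 (b = (-25 - 98)/(-39 + 3) = -123/(-36) = -123*(-1/36) = 41/12 ≈ 3.4167)
(-1*4 - 27)*b = (-1*4 - 27)*(41/12) = (-4 - 27)*(41/12) = -31*41/12 = -1271/12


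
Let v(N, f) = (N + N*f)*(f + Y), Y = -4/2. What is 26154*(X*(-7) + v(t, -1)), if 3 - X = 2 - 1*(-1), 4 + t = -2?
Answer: 0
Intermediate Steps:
t = -6 (t = -4 - 2 = -6)
X = 0 (X = 3 - (2 - 1*(-1)) = 3 - (2 + 1) = 3 - 1*3 = 3 - 3 = 0)
Y = -2 (Y = -4*1/2 = -2)
v(N, f) = (-2 + f)*(N + N*f) (v(N, f) = (N + N*f)*(f - 2) = (N + N*f)*(-2 + f) = (-2 + f)*(N + N*f))
26154*(X*(-7) + v(t, -1)) = 26154*(0*(-7) - 6*(-2 + (-1)**2 - 1*(-1))) = 26154*(0 - 6*(-2 + 1 + 1)) = 26154*(0 - 6*0) = 26154*(0 + 0) = 26154*0 = 0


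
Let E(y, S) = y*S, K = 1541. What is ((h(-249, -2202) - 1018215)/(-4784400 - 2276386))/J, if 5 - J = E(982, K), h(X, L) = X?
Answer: -169744/1780797306667 ≈ -9.5319e-8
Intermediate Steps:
E(y, S) = S*y
J = -1513257 (J = 5 - 1541*982 = 5 - 1*1513262 = 5 - 1513262 = -1513257)
((h(-249, -2202) - 1018215)/(-4784400 - 2276386))/J = ((-249 - 1018215)/(-4784400 - 2276386))/(-1513257) = -1018464/(-7060786)*(-1/1513257) = -1018464*(-1/7060786)*(-1/1513257) = (509232/3530393)*(-1/1513257) = -169744/1780797306667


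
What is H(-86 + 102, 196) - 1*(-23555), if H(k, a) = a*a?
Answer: 61971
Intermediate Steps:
H(k, a) = a²
H(-86 + 102, 196) - 1*(-23555) = 196² - 1*(-23555) = 38416 + 23555 = 61971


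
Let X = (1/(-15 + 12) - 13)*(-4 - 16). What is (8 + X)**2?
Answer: 678976/9 ≈ 75442.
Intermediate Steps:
X = 800/3 (X = (1/(-3) - 13)*(-20) = (-1/3 - 13)*(-20) = -40/3*(-20) = 800/3 ≈ 266.67)
(8 + X)**2 = (8 + 800/3)**2 = (824/3)**2 = 678976/9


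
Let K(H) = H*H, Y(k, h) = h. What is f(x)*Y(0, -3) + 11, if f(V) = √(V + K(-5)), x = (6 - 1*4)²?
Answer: 11 - 3*√29 ≈ -5.1555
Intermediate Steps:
x = 4 (x = (6 - 4)² = 2² = 4)
K(H) = H²
f(V) = √(25 + V) (f(V) = √(V + (-5)²) = √(V + 25) = √(25 + V))
f(x)*Y(0, -3) + 11 = √(25 + 4)*(-3) + 11 = √29*(-3) + 11 = -3*√29 + 11 = 11 - 3*√29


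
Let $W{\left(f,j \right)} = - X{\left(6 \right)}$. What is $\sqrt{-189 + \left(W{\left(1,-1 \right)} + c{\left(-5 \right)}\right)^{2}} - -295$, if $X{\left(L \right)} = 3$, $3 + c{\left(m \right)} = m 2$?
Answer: $295 + \sqrt{67} \approx 303.19$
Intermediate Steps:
$c{\left(m \right)} = -3 + 2 m$ ($c{\left(m \right)} = -3 + m 2 = -3 + 2 m$)
$W{\left(f,j \right)} = -3$ ($W{\left(f,j \right)} = \left(-1\right) 3 = -3$)
$\sqrt{-189 + \left(W{\left(1,-1 \right)} + c{\left(-5 \right)}\right)^{2}} - -295 = \sqrt{-189 + \left(-3 + \left(-3 + 2 \left(-5\right)\right)\right)^{2}} - -295 = \sqrt{-189 + \left(-3 - 13\right)^{2}} + 295 = \sqrt{-189 + \left(-16\right)^{2}} + 295 = \sqrt{-189 + 256} + 295 = \sqrt{67} + 295 = 295 + \sqrt{67}$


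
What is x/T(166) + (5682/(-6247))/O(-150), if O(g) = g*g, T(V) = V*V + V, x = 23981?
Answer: 140439662129/162355625625 ≈ 0.86501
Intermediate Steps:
T(V) = V + V² (T(V) = V² + V = V + V²)
O(g) = g²
x/T(166) + (5682/(-6247))/O(-150) = 23981/((166*(1 + 166))) + (5682/(-6247))/((-150)²) = 23981/((166*167)) + (5682*(-1/6247))/22500 = 23981/27722 - 5682/6247*1/22500 = 23981*(1/27722) - 947/23426250 = 23981/27722 - 947/23426250 = 140439662129/162355625625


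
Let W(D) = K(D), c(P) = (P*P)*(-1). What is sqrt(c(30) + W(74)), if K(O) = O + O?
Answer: 4*I*sqrt(47) ≈ 27.423*I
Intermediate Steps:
K(O) = 2*O
c(P) = -P**2 (c(P) = P**2*(-1) = -P**2)
W(D) = 2*D
sqrt(c(30) + W(74)) = sqrt(-1*30**2 + 2*74) = sqrt(-1*900 + 148) = sqrt(-900 + 148) = sqrt(-752) = 4*I*sqrt(47)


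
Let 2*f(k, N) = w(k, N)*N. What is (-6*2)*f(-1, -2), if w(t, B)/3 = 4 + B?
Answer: 72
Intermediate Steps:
w(t, B) = 12 + 3*B (w(t, B) = 3*(4 + B) = 12 + 3*B)
f(k, N) = N*(12 + 3*N)/2 (f(k, N) = ((12 + 3*N)*N)/2 = (N*(12 + 3*N))/2 = N*(12 + 3*N)/2)
(-6*2)*f(-1, -2) = (-6*2)*((3/2)*(-2)*(4 - 2)) = -18*(-2)*2 = -12*(-6) = 72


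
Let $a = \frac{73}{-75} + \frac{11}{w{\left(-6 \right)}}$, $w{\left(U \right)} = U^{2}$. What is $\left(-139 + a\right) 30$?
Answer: $- \frac{125701}{30} \approx -4190.0$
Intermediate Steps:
$a = - \frac{601}{900}$ ($a = \frac{73}{-75} + \frac{11}{\left(-6\right)^{2}} = 73 \left(- \frac{1}{75}\right) + \frac{11}{36} = - \frac{73}{75} + 11 \cdot \frac{1}{36} = - \frac{73}{75} + \frac{11}{36} = - \frac{601}{900} \approx -0.66778$)
$\left(-139 + a\right) 30 = \left(-139 - \frac{601}{900}\right) 30 = \left(- \frac{125701}{900}\right) 30 = - \frac{125701}{30}$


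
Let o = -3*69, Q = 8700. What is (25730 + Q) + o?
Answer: 34223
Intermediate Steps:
o = -207
(25730 + Q) + o = (25730 + 8700) - 207 = 34430 - 207 = 34223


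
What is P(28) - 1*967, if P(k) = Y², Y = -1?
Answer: -966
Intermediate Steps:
P(k) = 1 (P(k) = (-1)² = 1)
P(28) - 1*967 = 1 - 1*967 = 1 - 967 = -966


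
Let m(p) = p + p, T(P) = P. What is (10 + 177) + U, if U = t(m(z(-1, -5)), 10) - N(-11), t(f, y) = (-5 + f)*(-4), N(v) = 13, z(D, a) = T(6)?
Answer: 146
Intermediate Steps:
z(D, a) = 6
m(p) = 2*p
t(f, y) = 20 - 4*f
U = -41 (U = (20 - 8*6) - 1*13 = (20 - 4*12) - 13 = (20 - 48) - 13 = -28 - 13 = -41)
(10 + 177) + U = (10 + 177) - 41 = 187 - 41 = 146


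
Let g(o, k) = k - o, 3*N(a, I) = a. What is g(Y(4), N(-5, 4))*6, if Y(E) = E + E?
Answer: -58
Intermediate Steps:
N(a, I) = a/3
Y(E) = 2*E
g(Y(4), N(-5, 4))*6 = ((1/3)*(-5) - 2*4)*6 = (-5/3 - 1*8)*6 = (-5/3 - 8)*6 = -29/3*6 = -58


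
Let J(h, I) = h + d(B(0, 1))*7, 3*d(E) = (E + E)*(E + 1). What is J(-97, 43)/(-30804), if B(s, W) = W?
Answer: 263/92412 ≈ 0.0028460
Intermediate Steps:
d(E) = 2*E*(1 + E)/3 (d(E) = ((E + E)*(E + 1))/3 = ((2*E)*(1 + E))/3 = (2*E*(1 + E))/3 = 2*E*(1 + E)/3)
J(h, I) = 28/3 + h (J(h, I) = h + ((2/3)*1*(1 + 1))*7 = h + ((2/3)*1*2)*7 = h + (4/3)*7 = h + 28/3 = 28/3 + h)
J(-97, 43)/(-30804) = (28/3 - 97)/(-30804) = -263/3*(-1/30804) = 263/92412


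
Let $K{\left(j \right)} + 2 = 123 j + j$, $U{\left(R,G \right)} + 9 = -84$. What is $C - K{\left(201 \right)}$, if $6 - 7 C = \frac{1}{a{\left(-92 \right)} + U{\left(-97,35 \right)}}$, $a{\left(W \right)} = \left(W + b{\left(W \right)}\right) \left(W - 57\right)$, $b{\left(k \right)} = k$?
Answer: $- \frac{4766442705}{191261} \approx -24921.0$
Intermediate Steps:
$U{\left(R,G \right)} = -93$ ($U{\left(R,G \right)} = -9 - 84 = -93$)
$K{\left(j \right)} = -2 + 124 j$ ($K{\left(j \right)} = -2 + \left(123 j + j\right) = -2 + 124 j$)
$a{\left(W \right)} = 2 W \left(-57 + W\right)$ ($a{\left(W \right)} = \left(W + W\right) \left(W - 57\right) = 2 W \left(-57 + W\right)$)
$C = \frac{163937}{191261}$ ($C = \frac{6}{7} - \frac{1}{7 \left(2 \left(-92\right) \left(-57 - 92\right) - 93\right)} = \frac{6}{7} - \frac{1}{7 \left(2 \left(-92\right) \left(-149\right) - 93\right)} = \frac{6}{7} - \frac{1}{7 \left(27416 - 93\right)} = \frac{6}{7} - \frac{1}{7 \cdot 27323} = \frac{6}{7} - \frac{1}{191261} = \frac{163937}{191261} \approx 0.85714$)
$C - K{\left(201 \right)} = \frac{163937}{191261} - \left(-2 + 124 \cdot 201\right) = \frac{163937}{191261} - \left(-2 + 24924\right) = \frac{163937}{191261} - 24922 = - \frac{4766442705}{191261}$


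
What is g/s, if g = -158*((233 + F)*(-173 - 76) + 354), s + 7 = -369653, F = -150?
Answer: -8769/1010 ≈ -8.6822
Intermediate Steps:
s = -369660 (s = -7 - 369653 = -369660)
g = 3209454 (g = -158*((233 - 150)*(-173 - 76) + 354) = -158*(83*(-249) + 354) = -158*(-20667 + 354) = -158*(-20313) = 3209454)
g/s = 3209454/(-369660) = 3209454*(-1/369660) = -8769/1010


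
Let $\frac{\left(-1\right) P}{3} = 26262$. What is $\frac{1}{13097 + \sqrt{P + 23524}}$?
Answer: $\frac{13097}{171586671} - \frac{i \sqrt{55262}}{171586671} \approx 7.6329 \cdot 10^{-5} - 1.37 \cdot 10^{-6} i$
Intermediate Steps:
$P = -78786$ ($P = \left(-3\right) 26262 = -78786$)
$\frac{1}{13097 + \sqrt{P + 23524}} = \frac{1}{13097 + \sqrt{-78786 + 23524}} = \frac{1}{13097 + \sqrt{-55262}} = \frac{1}{13097 + i \sqrt{55262}}$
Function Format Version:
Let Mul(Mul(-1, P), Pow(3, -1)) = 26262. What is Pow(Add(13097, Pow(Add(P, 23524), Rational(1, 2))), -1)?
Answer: Add(Rational(13097, 171586671), Mul(Rational(-1, 171586671), I, Pow(55262, Rational(1, 2)))) ≈ Add(7.6329e-5, Mul(-1.3700e-6, I))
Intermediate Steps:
P = -78786 (P = Mul(-3, 26262) = -78786)
Pow(Add(13097, Pow(Add(P, 23524), Rational(1, 2))), -1) = Pow(Add(13097, Pow(Add(-78786, 23524), Rational(1, 2))), -1) = Pow(Add(13097, Pow(-55262, Rational(1, 2))), -1) = Pow(Add(13097, Mul(I, Pow(55262, Rational(1, 2)))), -1)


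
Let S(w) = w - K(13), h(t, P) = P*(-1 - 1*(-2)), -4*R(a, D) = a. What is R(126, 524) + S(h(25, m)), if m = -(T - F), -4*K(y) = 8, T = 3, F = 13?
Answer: -39/2 ≈ -19.500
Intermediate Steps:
R(a, D) = -a/4
K(y) = -2 (K(y) = -¼*8 = -2)
m = 10 (m = -(3 - 1*13) = -(3 - 13) = -1*(-10) = 10)
h(t, P) = P (h(t, P) = P*(-1 + 2) = P*1 = P)
S(w) = 2 + w (S(w) = w - 1*(-2) = w + 2 = 2 + w)
R(126, 524) + S(h(25, m)) = -¼*126 + (2 + 10) = -63/2 + 12 = -39/2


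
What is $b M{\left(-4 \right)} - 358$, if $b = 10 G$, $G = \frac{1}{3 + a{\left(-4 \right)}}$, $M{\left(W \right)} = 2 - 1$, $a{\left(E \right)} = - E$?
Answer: $- \frac{2496}{7} \approx -356.57$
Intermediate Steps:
$M{\left(W \right)} = 1$ ($M{\left(W \right)} = 2 - 1 = 1$)
$G = \frac{1}{7}$ ($G = \frac{1}{3 - -4} = \frac{1}{3 + 4} = \frac{1}{7} \approx 0.14286$)
$b = \frac{10}{7}$ ($b = 10 \cdot \frac{1}{7} = \frac{10}{7} \approx 1.4286$)
$b M{\left(-4 \right)} - 358 = \frac{10}{7} \cdot 1 - 358 = \frac{10}{7} - 358 = - \frac{2496}{7}$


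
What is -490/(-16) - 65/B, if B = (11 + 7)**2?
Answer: 19715/648 ≈ 30.424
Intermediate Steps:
B = 324 (B = 18**2 = 324)
-490/(-16) - 65/B = -490/(-16) - 65/324 = -490*(-1/16) - 65*1/324 = 245/8 - 65/324 = 19715/648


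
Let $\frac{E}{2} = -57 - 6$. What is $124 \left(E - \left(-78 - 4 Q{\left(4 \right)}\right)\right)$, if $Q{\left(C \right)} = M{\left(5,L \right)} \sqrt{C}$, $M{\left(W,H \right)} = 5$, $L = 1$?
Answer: $-992$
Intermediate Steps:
$E = -126$ ($E = 2 \left(-57 - 6\right) = 2 \left(-63\right) = -126$)
$Q{\left(C \right)} = 5 \sqrt{C}$
$124 \left(E - \left(-78 - 4 Q{\left(4 \right)}\right)\right) = 124 \left(-126 + \left(78 - - 4 \cdot 5 \sqrt{4}\right)\right) = 124 \left(-126 + \left(78 - - 4 \cdot 5 \cdot 2\right)\right) = 124 \left(-126 + \left(78 - \left(-4\right) 10\right)\right) = 124 \left(-126 + \left(78 - -40\right)\right) = 124 \left(-126 + \left(78 + 40\right)\right) = 124 \left(-126 + 118\right) = 124 \left(-8\right) = -992$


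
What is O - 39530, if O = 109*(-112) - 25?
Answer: -51763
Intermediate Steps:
O = -12233 (O = -12208 - 25 = -12233)
O - 39530 = -12233 - 39530 = -51763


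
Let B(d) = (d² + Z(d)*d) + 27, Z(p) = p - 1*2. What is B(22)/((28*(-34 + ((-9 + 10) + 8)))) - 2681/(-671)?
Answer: 1238579/469700 ≈ 2.6370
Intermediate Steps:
Z(p) = -2 + p (Z(p) = p - 2 = -2 + p)
B(d) = 27 + d² + d*(-2 + d) (B(d) = (d² + (-2 + d)*d) + 27 = (d² + d*(-2 + d)) + 27 = 27 + d² + d*(-2 + d))
B(22)/((28*(-34 + ((-9 + 10) + 8)))) - 2681/(-671) = (27 + 22² + 22*(-2 + 22))/((28*(-34 + ((-9 + 10) + 8)))) - 2681/(-671) = (27 + 484 + 22*20)/((28*(-34 + (1 + 8)))) - 2681*(-1/671) = (27 + 484 + 440)/((28*(-34 + 9))) + 2681/671 = 951/((28*(-25))) + 2681/671 = 951/(-700) + 2681/671 = 951*(-1/700) + 2681/671 = -951/700 + 2681/671 = 1238579/469700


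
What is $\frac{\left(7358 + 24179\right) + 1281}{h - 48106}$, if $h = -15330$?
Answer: $- \frac{16409}{31718} \approx -0.51734$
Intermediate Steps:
$\frac{\left(7358 + 24179\right) + 1281}{h - 48106} = \frac{\left(7358 + 24179\right) + 1281}{-15330 - 48106} = \frac{31537 + 1281}{-63436} = 32818 \left(- \frac{1}{63436}\right) = - \frac{16409}{31718}$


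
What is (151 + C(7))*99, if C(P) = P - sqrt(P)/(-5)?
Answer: 15642 + 99*sqrt(7)/5 ≈ 15694.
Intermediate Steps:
C(P) = P + sqrt(P)/5 (C(P) = P - (-1)*sqrt(P)/5 = P + sqrt(P)/5)
(151 + C(7))*99 = (151 + (7 + sqrt(7)/5))*99 = (158 + sqrt(7)/5)*99 = 15642 + 99*sqrt(7)/5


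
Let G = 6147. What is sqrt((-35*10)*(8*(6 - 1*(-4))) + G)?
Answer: 41*I*sqrt(13) ≈ 147.83*I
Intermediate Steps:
sqrt((-35*10)*(8*(6 - 1*(-4))) + G) = sqrt((-35*10)*(8*(6 - 1*(-4))) + 6147) = sqrt(-2800*(6 + 4) + 6147) = sqrt(-2800*10 + 6147) = sqrt(-350*80 + 6147) = sqrt(-28000 + 6147) = sqrt(-21853) = 41*I*sqrt(13)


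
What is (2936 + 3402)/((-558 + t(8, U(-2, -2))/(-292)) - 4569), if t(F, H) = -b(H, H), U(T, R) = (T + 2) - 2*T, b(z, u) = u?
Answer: -231337/187135 ≈ -1.2362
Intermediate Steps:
U(T, R) = 2 - T (U(T, R) = (2 + T) - 2*T = 2 - T)
t(F, H) = -H
(2936 + 3402)/((-558 + t(8, U(-2, -2))/(-292)) - 4569) = (2936 + 3402)/((-558 - (2 - 1*(-2))/(-292)) - 4569) = 6338/((-558 - (2 + 2)*(-1/292)) - 4569) = 6338/((-558 - 1*4*(-1/292)) - 4569) = 6338/((-558 - 4*(-1/292)) - 4569) = 6338/((-558 + 1/73) - 4569) = 6338/(-40733/73 - 4569) = 6338/(-374270/73) = 6338*(-73/374270) = -231337/187135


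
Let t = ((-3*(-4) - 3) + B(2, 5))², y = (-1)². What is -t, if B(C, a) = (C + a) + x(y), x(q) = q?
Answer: -289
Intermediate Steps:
y = 1
B(C, a) = 1 + C + a (B(C, a) = (C + a) + 1 = 1 + C + a)
t = 289 (t = ((-3*(-4) - 3) + (1 + 2 + 5))² = ((12 - 3) + 8)² = (9 + 8)² = 17² = 289)
-t = -1*289 = -289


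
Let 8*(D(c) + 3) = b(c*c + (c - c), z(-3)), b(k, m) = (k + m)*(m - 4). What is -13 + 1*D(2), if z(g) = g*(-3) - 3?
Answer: -27/2 ≈ -13.500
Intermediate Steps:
z(g) = -3 - 3*g (z(g) = -3*g - 3 = -3 - 3*g)
b(k, m) = (-4 + m)*(k + m) (b(k, m) = (k + m)*(-4 + m) = (-4 + m)*(k + m))
D(c) = -3/2 + c²/4 (D(c) = -3 + ((-3 - 3*(-3))² - 4*(c*c + (c - c)) - 4*(-3 - 3*(-3)) + (c*c + (c - c))*(-3 - 3*(-3)))/8 = -3 + ((-3 + 9)² - 4*(c² + 0) - 4*(-3 + 9) + (c² + 0)*(-3 + 9))/8 = -3 + (6² - 4*c² - 4*6 + c²*6)/8 = -3 + (36 - 4*c² - 24 + 6*c²)/8 = -3 + (12 + 2*c²)/8 = -3 + (3/2 + c²/4) = -3/2 + c²/4)
-13 + 1*D(2) = -13 + 1*(-3/2 + (¼)*2²) = -13 + 1*(-3/2 + (¼)*4) = -13 + 1*(-3/2 + 1) = -13 + 1*(-½) = -13 - ½ = -27/2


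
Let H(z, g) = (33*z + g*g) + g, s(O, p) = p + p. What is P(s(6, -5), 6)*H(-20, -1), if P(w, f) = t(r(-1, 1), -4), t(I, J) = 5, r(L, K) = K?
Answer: -3300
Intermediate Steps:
s(O, p) = 2*p
P(w, f) = 5
H(z, g) = g + g² + 33*z (H(z, g) = (33*z + g²) + g = (g² + 33*z) + g = g + g² + 33*z)
P(s(6, -5), 6)*H(-20, -1) = 5*(-1 + (-1)² + 33*(-20)) = 5*(-1 + 1 - 660) = 5*(-660) = -3300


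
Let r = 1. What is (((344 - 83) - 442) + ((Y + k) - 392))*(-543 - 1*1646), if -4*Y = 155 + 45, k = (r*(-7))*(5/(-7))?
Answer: 1352802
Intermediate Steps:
k = 5 (k = (1*(-7))*(5/(-7)) = -35*(-1)/7 = -7*(-5/7) = 5)
Y = -50 (Y = -(155 + 45)/4 = -¼*200 = -50)
(((344 - 83) - 442) + ((Y + k) - 392))*(-543 - 1*1646) = (((344 - 83) - 442) + ((-50 + 5) - 392))*(-543 - 1*1646) = ((261 - 442) + (-45 - 392))*(-543 - 1646) = (-181 - 437)*(-2189) = -618*(-2189) = 1352802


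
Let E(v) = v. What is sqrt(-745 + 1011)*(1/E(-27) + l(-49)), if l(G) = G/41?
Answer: -1364*sqrt(266)/1107 ≈ -20.096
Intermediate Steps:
l(G) = G/41 (l(G) = G*(1/41) = G/41)
sqrt(-745 + 1011)*(1/E(-27) + l(-49)) = sqrt(-745 + 1011)*(1/(-27) + (1/41)*(-49)) = sqrt(266)*(-1/27 - 49/41) = sqrt(266)*(-1364/1107) = -1364*sqrt(266)/1107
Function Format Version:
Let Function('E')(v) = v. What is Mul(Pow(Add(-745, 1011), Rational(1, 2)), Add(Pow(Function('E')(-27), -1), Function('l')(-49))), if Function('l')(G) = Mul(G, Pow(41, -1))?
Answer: Mul(Rational(-1364, 1107), Pow(266, Rational(1, 2))) ≈ -20.096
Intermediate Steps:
Function('l')(G) = Mul(Rational(1, 41), G) (Function('l')(G) = Mul(G, Rational(1, 41)) = Mul(Rational(1, 41), G))
Mul(Pow(Add(-745, 1011), Rational(1, 2)), Add(Pow(Function('E')(-27), -1), Function('l')(-49))) = Mul(Pow(Add(-745, 1011), Rational(1, 2)), Add(Pow(-27, -1), Mul(Rational(1, 41), -49))) = Mul(Pow(266, Rational(1, 2)), Add(Rational(-1, 27), Rational(-49, 41))) = Mul(Pow(266, Rational(1, 2)), Rational(-1364, 1107)) = Mul(Rational(-1364, 1107), Pow(266, Rational(1, 2)))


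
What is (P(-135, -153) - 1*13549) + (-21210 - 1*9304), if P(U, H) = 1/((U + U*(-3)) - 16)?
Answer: -11192001/254 ≈ -44063.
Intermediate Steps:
P(U, H) = 1/(-16 - 2*U) (P(U, H) = 1/((U - 3*U) - 16) = 1/(-2*U - 16) = 1/(-16 - 2*U))
(P(-135, -153) - 1*13549) + (-21210 - 1*9304) = (-1/(16 + 2*(-135)) - 1*13549) + (-21210 - 1*9304) = (-1/(16 - 270) - 13549) + (-21210 - 9304) = (-1/(-254) - 13549) - 30514 = (-1*(-1/254) - 13549) - 30514 = (1/254 - 13549) - 30514 = -3441445/254 - 30514 = -11192001/254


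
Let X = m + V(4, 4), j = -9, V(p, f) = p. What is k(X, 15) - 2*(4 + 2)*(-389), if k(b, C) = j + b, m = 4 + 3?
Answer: 4670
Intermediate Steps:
m = 7
X = 11 (X = 7 + 4 = 11)
k(b, C) = -9 + b
k(X, 15) - 2*(4 + 2)*(-389) = (-9 + 11) - 2*(4 + 2)*(-389) = 2 - 2*6*(-389) = 2 - 12*(-389) = 2 + 4668 = 4670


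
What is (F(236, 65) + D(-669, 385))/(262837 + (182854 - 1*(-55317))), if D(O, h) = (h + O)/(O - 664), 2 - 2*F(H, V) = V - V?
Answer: 1617/667843664 ≈ 2.4212e-6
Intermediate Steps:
F(H, V) = 1 (F(H, V) = 1 - (V - V)/2 = 1 - ½*0 = 1 + 0 = 1)
D(O, h) = (O + h)/(-664 + O)
(F(236, 65) + D(-669, 385))/(262837 + (182854 - 1*(-55317))) = (1 + (-669 + 385)/(-664 - 669))/(262837 + (182854 - 1*(-55317))) = (1 - 284/(-1333))/(262837 + (182854 + 55317)) = (1 - 1/1333*(-284))/(262837 + 238171) = (1 + 284/1333)/501008 = (1617/1333)*(1/501008) = 1617/667843664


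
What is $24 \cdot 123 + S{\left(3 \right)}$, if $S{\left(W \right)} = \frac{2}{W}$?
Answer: $\frac{8858}{3} \approx 2952.7$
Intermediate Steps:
$24 \cdot 123 + S{\left(3 \right)} = 24 \cdot 123 + \frac{2}{3} = 2952 + 2 \cdot \frac{1}{3} = 2952 + \frac{2}{3} = \frac{8858}{3}$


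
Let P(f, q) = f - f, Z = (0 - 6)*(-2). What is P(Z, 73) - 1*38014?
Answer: -38014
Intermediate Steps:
Z = 12 (Z = -6*(-2) = 12)
P(f, q) = 0
P(Z, 73) - 1*38014 = 0 - 1*38014 = 0 - 38014 = -38014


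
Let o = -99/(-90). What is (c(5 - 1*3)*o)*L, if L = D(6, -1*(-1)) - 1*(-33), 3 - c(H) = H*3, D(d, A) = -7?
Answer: -429/5 ≈ -85.800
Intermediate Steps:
c(H) = 3 - 3*H (c(H) = 3 - H*3 = 3 - 3*H)
o = 11/10 (o = -99*(-1/90) = 11/10 ≈ 1.1000)
L = 26 (L = -7 - 1*(-33) = -7 + 33 = 26)
(c(5 - 1*3)*o)*L = ((3 - 3*(5 - 1*3))*(11/10))*26 = ((3 - 3*(5 - 3))*(11/10))*26 = ((3 - 3*2)*(11/10))*26 = ((3 - 6)*(11/10))*26 = -3*11/10*26 = -33/10*26 = -429/5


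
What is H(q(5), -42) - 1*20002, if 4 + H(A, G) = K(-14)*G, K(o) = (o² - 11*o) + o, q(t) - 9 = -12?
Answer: -34118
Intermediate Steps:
q(t) = -3 (q(t) = 9 - 12 = -3)
K(o) = o² - 10*o
H(A, G) = -4 + 336*G (H(A, G) = -4 + (-14*(-10 - 14))*G = -4 + (-14*(-24))*G = -4 + 336*G)
H(q(5), -42) - 1*20002 = (-4 + 336*(-42)) - 1*20002 = (-4 - 14112) - 20002 = -14116 - 20002 = -34118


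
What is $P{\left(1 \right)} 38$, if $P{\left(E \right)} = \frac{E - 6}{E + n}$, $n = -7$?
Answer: $\frac{95}{3} \approx 31.667$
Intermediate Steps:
$P{\left(E \right)} = \frac{-6 + E}{-7 + E}$ ($P{\left(E \right)} = \frac{E - 6}{E - 7} = \frac{-6 + E}{-7 + E}$)
$P{\left(1 \right)} 38 = \frac{-6 + 1}{-7 + 1} \cdot 38 = \frac{1}{-6} \left(-5\right) 38 = \left(- \frac{1}{6}\right) \left(-5\right) 38 = \frac{5}{6} \cdot 38 = \frac{95}{3}$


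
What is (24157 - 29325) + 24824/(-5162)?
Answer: -460380/89 ≈ -5172.8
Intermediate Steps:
(24157 - 29325) + 24824/(-5162) = -5168 + 24824*(-1/5162) = -5168 - 428/89 = -460380/89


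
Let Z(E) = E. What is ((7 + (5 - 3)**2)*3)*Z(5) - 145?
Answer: 20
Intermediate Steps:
((7 + (5 - 3)**2)*3)*Z(5) - 145 = ((7 + (5 - 3)**2)*3)*5 - 145 = ((7 + 2**2)*3)*5 - 145 = ((7 + 4)*3)*5 - 145 = (11*3)*5 - 145 = 33*5 - 145 = 165 - 145 = 20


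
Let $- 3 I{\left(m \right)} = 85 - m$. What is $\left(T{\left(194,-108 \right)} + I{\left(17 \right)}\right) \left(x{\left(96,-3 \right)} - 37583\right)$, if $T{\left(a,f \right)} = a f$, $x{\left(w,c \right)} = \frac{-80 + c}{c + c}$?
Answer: $\frac{7092006730}{9} \approx 7.88 \cdot 10^{8}$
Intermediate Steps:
$x{\left(w,c \right)} = \frac{-80 + c}{2 c}$
$I{\left(m \right)} = - \frac{85}{3} + \frac{m}{3}$ ($I{\left(m \right)} = - \frac{85 - m}{3} = - \frac{85}{3} + \frac{m}{3}$)
$\left(T{\left(194,-108 \right)} + I{\left(17 \right)}\right) \left(x{\left(96,-3 \right)} - 37583\right) = \left(194 \left(-108\right) + \left(- \frac{85}{3} + \frac{1}{3} \cdot 17\right)\right) \left(\frac{-80 - 3}{2 \left(-3\right)} - 37583\right) = \left(-20952 + \left(- \frac{85}{3} + \frac{17}{3}\right)\right) \left(\frac{1}{2} \left(- \frac{1}{3}\right) \left(-83\right) - 37583\right) = \left(-20952 - \frac{68}{3}\right) \left(\frac{83}{6} - 37583\right) = \left(- \frac{62924}{3}\right) \left(- \frac{225415}{6}\right) = \frac{7092006730}{9}$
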